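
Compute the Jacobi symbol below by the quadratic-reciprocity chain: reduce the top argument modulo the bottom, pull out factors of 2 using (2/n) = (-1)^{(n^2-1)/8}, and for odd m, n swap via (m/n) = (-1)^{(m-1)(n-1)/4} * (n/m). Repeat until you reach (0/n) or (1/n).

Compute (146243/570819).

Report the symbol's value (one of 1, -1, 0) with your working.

1

reciprocity: (146243/570819) = -1·(570819/146243) since 146243 mod 4 = 3, 570819 mod 4 = 3; sign now -1
(570819/146243) = (132090/146243)   [reduce mod 146243]
132090 = 2^1·66045; (2/146243) = -1 since 146243 mod 8 = 3, so (132090/146243) = (-1)^1·(66045/146243); sign now +1
reciprocity: (66045/146243) = +1·(146243/66045) since 66045 mod 4 = 1, 146243 mod 4 = 3; sign now +1
(146243/66045) = (14153/66045)   [reduce mod 66045]
reciprocity: (14153/66045) = +1·(66045/14153) since 14153 mod 4 = 1, 66045 mod 4 = 1; sign now +1
(66045/14153) = (9433/14153)   [reduce mod 14153]
reciprocity: (9433/14153) = +1·(14153/9433) since 9433 mod 4 = 1, 14153 mod 4 = 1; sign now +1
(14153/9433) = (4720/9433)   [reduce mod 9433]
4720 = 2^4·295; (2/9433) = +1 since 9433 mod 8 = 1, so (4720/9433) = (+1)^4·(295/9433); sign now +1
reciprocity: (295/9433) = +1·(9433/295) since 295 mod 4 = 3, 9433 mod 4 = 1; sign now +1
(9433/295) = (288/295)   [reduce mod 295]
288 = 2^5·9; (2/295) = +1 since 295 mod 8 = 7, so (288/295) = (+1)^5·(9/295); sign now +1
reciprocity: (9/295) = +1·(295/9) since 9 mod 4 = 1, 295 mod 4 = 3; sign now +1
(295/9) = (7/9)   [reduce mod 9]
reciprocity: (7/9) = +1·(9/7) since 7 mod 4 = 3, 9 mod 4 = 1; sign now +1
(9/7) = (2/7)   [reduce mod 7]
2 = 2^1·1; (2/7) = +1 since 7 mod 8 = 7, so (2/7) = (+1)^1·(1/7); sign now +1
(1/7) = 1; final value = sign = +1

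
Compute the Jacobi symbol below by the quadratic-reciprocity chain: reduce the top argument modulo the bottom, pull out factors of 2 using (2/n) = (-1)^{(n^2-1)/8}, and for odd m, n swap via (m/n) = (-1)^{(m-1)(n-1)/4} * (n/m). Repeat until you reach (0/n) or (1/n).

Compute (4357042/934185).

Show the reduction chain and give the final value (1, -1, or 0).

(4357042/934185): 4357042 mod 934185 = 620302, so (4357042/934185) = (620302/934185)
factor out 2^1: 620302 = 2^1·310151; with 934185 mod 8 = 1, (2/934185) = +1; sign now +1; continue with (310151/934185)
flip (310151/934185) -> (934185/310151): both odd, 310151 mod 4 = 3, 934185 mod 4 = 1, so the flip contributes +1; sign now +1
(934185/310151): 934185 mod 310151 = 3732, so (934185/310151) = (3732/310151)
factor out 2^2: 3732 = 2^2·933; with 310151 mod 8 = 7, (2/310151) = +1; sign now +1; continue with (933/310151)
flip (933/310151) -> (310151/933): both odd, 933 mod 4 = 1, 310151 mod 4 = 3, so the flip contributes +1; sign now +1
(310151/933): 310151 mod 933 = 395, so (310151/933) = (395/933)
flip (395/933) -> (933/395): both odd, 395 mod 4 = 3, 933 mod 4 = 1, so the flip contributes +1; sign now +1
(933/395): 933 mod 395 = 143, so (933/395) = (143/395)
flip (143/395) -> (395/143): both odd, 143 mod 4 = 3, 395 mod 4 = 3, so the flip contributes -1; sign now -1
(395/143): 395 mod 143 = 109, so (395/143) = (109/143)
flip (109/143) -> (143/109): both odd, 109 mod 4 = 1, 143 mod 4 = 3, so the flip contributes +1; sign now -1
(143/109): 143 mod 109 = 34, so (143/109) = (34/109)
factor out 2^1: 34 = 2^1·17; with 109 mod 8 = 5, (2/109) = -1; sign now +1; continue with (17/109)
flip (17/109) -> (109/17): both odd, 17 mod 4 = 1, 109 mod 4 = 1, so the flip contributes +1; sign now +1
(109/17): 109 mod 17 = 7, so (109/17) = (7/17)
flip (7/17) -> (17/7): both odd, 7 mod 4 = 3, 17 mod 4 = 1, so the flip contributes +1; sign now +1
(17/7): 17 mod 7 = 3, so (17/7) = (3/7)
flip (3/7) -> (7/3): both odd, 3 mod 4 = 3, 7 mod 4 = 3, so the flip contributes -1; sign now -1
(7/3): 7 mod 3 = 1, so (7/3) = (1/3)
reached (1/3) = 1, so the symbol is -1

-1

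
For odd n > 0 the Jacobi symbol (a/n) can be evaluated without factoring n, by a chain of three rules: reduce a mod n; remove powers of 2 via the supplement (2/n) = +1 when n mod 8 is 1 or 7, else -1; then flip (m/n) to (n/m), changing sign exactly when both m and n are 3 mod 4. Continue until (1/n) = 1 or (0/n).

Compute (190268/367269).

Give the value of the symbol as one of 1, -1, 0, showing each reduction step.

-1

factor out 2^2: 190268 = 2^2·47567; with 367269 mod 8 = 5, (2/367269) = -1; sign now +1; continue with (47567/367269)
flip (47567/367269) -> (367269/47567): both odd, 47567 mod 4 = 3, 367269 mod 4 = 1, so the flip contributes +1; sign now +1
(367269/47567): 367269 mod 47567 = 34300, so (367269/47567) = (34300/47567)
factor out 2^2: 34300 = 2^2·8575; with 47567 mod 8 = 7, (2/47567) = +1; sign now +1; continue with (8575/47567)
flip (8575/47567) -> (47567/8575): both odd, 8575 mod 4 = 3, 47567 mod 4 = 3, so the flip contributes -1; sign now -1
(47567/8575): 47567 mod 8575 = 4692, so (47567/8575) = (4692/8575)
factor out 2^2: 4692 = 2^2·1173; with 8575 mod 8 = 7, (2/8575) = +1; sign now -1; continue with (1173/8575)
flip (1173/8575) -> (8575/1173): both odd, 1173 mod 4 = 1, 8575 mod 4 = 3, so the flip contributes +1; sign now -1
(8575/1173): 8575 mod 1173 = 364, so (8575/1173) = (364/1173)
factor out 2^2: 364 = 2^2·91; with 1173 mod 8 = 5, (2/1173) = -1; sign now -1; continue with (91/1173)
flip (91/1173) -> (1173/91): both odd, 91 mod 4 = 3, 1173 mod 4 = 1, so the flip contributes +1; sign now -1
(1173/91): 1173 mod 91 = 81, so (1173/91) = (81/91)
flip (81/91) -> (91/81): both odd, 81 mod 4 = 1, 91 mod 4 = 3, so the flip contributes +1; sign now -1
(91/81): 91 mod 81 = 10, so (91/81) = (10/81)
factor out 2^1: 10 = 2^1·5; with 81 mod 8 = 1, (2/81) = +1; sign now -1; continue with (5/81)
flip (5/81) -> (81/5): both odd, 5 mod 4 = 1, 81 mod 4 = 1, so the flip contributes +1; sign now -1
(81/5): 81 mod 5 = 1, so (81/5) = (1/5)
reached (1/5) = 1, so the symbol is -1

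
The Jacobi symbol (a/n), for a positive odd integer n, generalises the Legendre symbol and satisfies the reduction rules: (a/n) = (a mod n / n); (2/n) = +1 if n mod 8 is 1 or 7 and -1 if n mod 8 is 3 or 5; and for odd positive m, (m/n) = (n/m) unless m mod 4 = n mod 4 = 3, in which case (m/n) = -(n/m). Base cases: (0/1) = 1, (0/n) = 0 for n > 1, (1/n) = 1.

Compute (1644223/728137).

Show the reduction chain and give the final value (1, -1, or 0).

(1644223/728137): 1644223 mod 728137 = 187949, so (1644223/728137) = (187949/728137)
flip (187949/728137) -> (728137/187949): both odd, 187949 mod 4 = 1, 728137 mod 4 = 1, so the flip contributes +1; sign now +1
(728137/187949): 728137 mod 187949 = 164290, so (728137/187949) = (164290/187949)
factor out 2^1: 164290 = 2^1·82145; with 187949 mod 8 = 5, (2/187949) = -1; sign now -1; continue with (82145/187949)
flip (82145/187949) -> (187949/82145): both odd, 82145 mod 4 = 1, 187949 mod 4 = 1, so the flip contributes +1; sign now -1
(187949/82145): 187949 mod 82145 = 23659, so (187949/82145) = (23659/82145)
flip (23659/82145) -> (82145/23659): both odd, 23659 mod 4 = 3, 82145 mod 4 = 1, so the flip contributes +1; sign now -1
(82145/23659): 82145 mod 23659 = 11168, so (82145/23659) = (11168/23659)
factor out 2^5: 11168 = 2^5·349; with 23659 mod 8 = 3, (2/23659) = -1; sign now +1; continue with (349/23659)
flip (349/23659) -> (23659/349): both odd, 349 mod 4 = 1, 23659 mod 4 = 3, so the flip contributes +1; sign now +1
(23659/349): 23659 mod 349 = 276, so (23659/349) = (276/349)
factor out 2^2: 276 = 2^2·69; with 349 mod 8 = 5, (2/349) = -1; sign now +1; continue with (69/349)
flip (69/349) -> (349/69): both odd, 69 mod 4 = 1, 349 mod 4 = 1, so the flip contributes +1; sign now +1
(349/69): 349 mod 69 = 4, so (349/69) = (4/69)
factor out 2^2: 4 = 2^2·1; with 69 mod 8 = 5, (2/69) = -1; sign now +1; continue with (1/69)
reached (1/69) = 1, so the symbol is +1

1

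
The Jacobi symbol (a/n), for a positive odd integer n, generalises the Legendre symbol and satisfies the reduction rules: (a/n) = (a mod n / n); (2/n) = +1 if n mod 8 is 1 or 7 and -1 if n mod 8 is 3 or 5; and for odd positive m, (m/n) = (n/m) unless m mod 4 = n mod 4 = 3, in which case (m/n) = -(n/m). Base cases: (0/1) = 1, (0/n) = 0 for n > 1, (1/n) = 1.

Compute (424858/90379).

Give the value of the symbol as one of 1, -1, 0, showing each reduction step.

(424858/90379): 424858 mod 90379 = 63342, so (424858/90379) = (63342/90379)
factor out 2^1: 63342 = 2^1·31671; with 90379 mod 8 = 3, (2/90379) = -1; sign now -1; continue with (31671/90379)
flip (31671/90379) -> (90379/31671): both odd, 31671 mod 4 = 3, 90379 mod 4 = 3, so the flip contributes -1; sign now +1
(90379/31671): 90379 mod 31671 = 27037, so (90379/31671) = (27037/31671)
flip (27037/31671) -> (31671/27037): both odd, 27037 mod 4 = 1, 31671 mod 4 = 3, so the flip contributes +1; sign now +1
(31671/27037): 31671 mod 27037 = 4634, so (31671/27037) = (4634/27037)
factor out 2^1: 4634 = 2^1·2317; with 27037 mod 8 = 5, (2/27037) = -1; sign now -1; continue with (2317/27037)
flip (2317/27037) -> (27037/2317): both odd, 2317 mod 4 = 1, 27037 mod 4 = 1, so the flip contributes +1; sign now -1
(27037/2317): 27037 mod 2317 = 1550, so (27037/2317) = (1550/2317)
factor out 2^1: 1550 = 2^1·775; with 2317 mod 8 = 5, (2/2317) = -1; sign now +1; continue with (775/2317)
flip (775/2317) -> (2317/775): both odd, 775 mod 4 = 3, 2317 mod 4 = 1, so the flip contributes +1; sign now +1
(2317/775): 2317 mod 775 = 767, so (2317/775) = (767/775)
flip (767/775) -> (775/767): both odd, 767 mod 4 = 3, 775 mod 4 = 3, so the flip contributes -1; sign now -1
(775/767): 775 mod 767 = 8, so (775/767) = (8/767)
factor out 2^3: 8 = 2^3·1; with 767 mod 8 = 7, (2/767) = +1; sign now -1; continue with (1/767)
reached (1/767) = 1, so the symbol is -1

-1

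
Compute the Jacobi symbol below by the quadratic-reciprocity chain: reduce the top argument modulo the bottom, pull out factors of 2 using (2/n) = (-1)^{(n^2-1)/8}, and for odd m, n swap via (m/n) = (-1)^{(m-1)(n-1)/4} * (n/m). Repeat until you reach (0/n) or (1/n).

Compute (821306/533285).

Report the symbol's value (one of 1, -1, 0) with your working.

(821306/533285) = (288021/533285)   [reduce mod 533285]
reciprocity: (288021/533285) = +1·(533285/288021) since 288021 mod 4 = 1, 533285 mod 4 = 1; sign now +1
(533285/288021) = (245264/288021)   [reduce mod 288021]
245264 = 2^4·15329; (2/288021) = -1 since 288021 mod 8 = 5, so (245264/288021) = (-1)^4·(15329/288021); sign now +1
reciprocity: (15329/288021) = +1·(288021/15329) since 15329 mod 4 = 1, 288021 mod 4 = 1; sign now +1
(288021/15329) = (12099/15329)   [reduce mod 15329]
reciprocity: (12099/15329) = +1·(15329/12099) since 12099 mod 4 = 3, 15329 mod 4 = 1; sign now +1
(15329/12099) = (3230/12099)   [reduce mod 12099]
3230 = 2^1·1615; (2/12099) = -1 since 12099 mod 8 = 3, so (3230/12099) = (-1)^1·(1615/12099); sign now -1
reciprocity: (1615/12099) = -1·(12099/1615) since 1615 mod 4 = 3, 12099 mod 4 = 3; sign now +1
(12099/1615) = (794/1615)   [reduce mod 1615]
794 = 2^1·397; (2/1615) = +1 since 1615 mod 8 = 7, so (794/1615) = (+1)^1·(397/1615); sign now +1
reciprocity: (397/1615) = +1·(1615/397) since 397 mod 4 = 1, 1615 mod 4 = 3; sign now +1
(1615/397) = (27/397)   [reduce mod 397]
reciprocity: (27/397) = +1·(397/27) since 27 mod 4 = 3, 397 mod 4 = 1; sign now +1
(397/27) = (19/27)   [reduce mod 27]
reciprocity: (19/27) = -1·(27/19) since 19 mod 4 = 3, 27 mod 4 = 3; sign now -1
(27/19) = (8/19)   [reduce mod 19]
8 = 2^3·1; (2/19) = -1 since 19 mod 8 = 3, so (8/19) = (-1)^3·(1/19); sign now +1
(1/19) = 1; final value = sign = +1

1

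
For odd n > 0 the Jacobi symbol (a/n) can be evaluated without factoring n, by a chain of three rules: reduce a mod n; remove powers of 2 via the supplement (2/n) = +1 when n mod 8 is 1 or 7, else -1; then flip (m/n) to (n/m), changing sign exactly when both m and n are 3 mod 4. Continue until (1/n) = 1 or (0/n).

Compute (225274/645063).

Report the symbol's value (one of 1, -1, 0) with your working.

-1

factor out 2^1: 225274 = 2^1·112637; with 645063 mod 8 = 7, (2/645063) = +1; sign now +1; continue with (112637/645063)
flip (112637/645063) -> (645063/112637): both odd, 112637 mod 4 = 1, 645063 mod 4 = 3, so the flip contributes +1; sign now +1
(645063/112637): 645063 mod 112637 = 81878, so (645063/112637) = (81878/112637)
factor out 2^1: 81878 = 2^1·40939; with 112637 mod 8 = 5, (2/112637) = -1; sign now -1; continue with (40939/112637)
flip (40939/112637) -> (112637/40939): both odd, 40939 mod 4 = 3, 112637 mod 4 = 1, so the flip contributes +1; sign now -1
(112637/40939): 112637 mod 40939 = 30759, so (112637/40939) = (30759/40939)
flip (30759/40939) -> (40939/30759): both odd, 30759 mod 4 = 3, 40939 mod 4 = 3, so the flip contributes -1; sign now +1
(40939/30759): 40939 mod 30759 = 10180, so (40939/30759) = (10180/30759)
factor out 2^2: 10180 = 2^2·2545; with 30759 mod 8 = 7, (2/30759) = +1; sign now +1; continue with (2545/30759)
flip (2545/30759) -> (30759/2545): both odd, 2545 mod 4 = 1, 30759 mod 4 = 3, so the flip contributes +1; sign now +1
(30759/2545): 30759 mod 2545 = 219, so (30759/2545) = (219/2545)
flip (219/2545) -> (2545/219): both odd, 219 mod 4 = 3, 2545 mod 4 = 1, so the flip contributes +1; sign now +1
(2545/219): 2545 mod 219 = 136, so (2545/219) = (136/219)
factor out 2^3: 136 = 2^3·17; with 219 mod 8 = 3, (2/219) = -1; sign now -1; continue with (17/219)
flip (17/219) -> (219/17): both odd, 17 mod 4 = 1, 219 mod 4 = 3, so the flip contributes +1; sign now -1
(219/17): 219 mod 17 = 15, so (219/17) = (15/17)
flip (15/17) -> (17/15): both odd, 15 mod 4 = 3, 17 mod 4 = 1, so the flip contributes +1; sign now -1
(17/15): 17 mod 15 = 2, so (17/15) = (2/15)
factor out 2^1: 2 = 2^1·1; with 15 mod 8 = 7, (2/15) = +1; sign now -1; continue with (1/15)
reached (1/15) = 1, so the symbol is -1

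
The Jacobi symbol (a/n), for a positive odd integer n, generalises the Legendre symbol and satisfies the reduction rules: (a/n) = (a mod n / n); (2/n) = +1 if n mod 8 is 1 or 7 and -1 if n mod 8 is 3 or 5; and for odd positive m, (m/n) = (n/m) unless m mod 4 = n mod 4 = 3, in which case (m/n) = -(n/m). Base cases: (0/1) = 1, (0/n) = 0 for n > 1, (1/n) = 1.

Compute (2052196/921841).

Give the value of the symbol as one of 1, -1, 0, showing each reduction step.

(2052196/921841) = (208514/921841)   [reduce mod 921841]
208514 = 2^1·104257; (2/921841) = +1 since 921841 mod 8 = 1, so (208514/921841) = (+1)^1·(104257/921841); sign now +1
reciprocity: (104257/921841) = +1·(921841/104257) since 104257 mod 4 = 1, 921841 mod 4 = 1; sign now +1
(921841/104257) = (87785/104257)   [reduce mod 104257]
reciprocity: (87785/104257) = +1·(104257/87785) since 87785 mod 4 = 1, 104257 mod 4 = 1; sign now +1
(104257/87785) = (16472/87785)   [reduce mod 87785]
16472 = 2^3·2059; (2/87785) = +1 since 87785 mod 8 = 1, so (16472/87785) = (+1)^3·(2059/87785); sign now +1
reciprocity: (2059/87785) = +1·(87785/2059) since 2059 mod 4 = 3, 87785 mod 4 = 1; sign now +1
(87785/2059) = (1307/2059)   [reduce mod 2059]
reciprocity: (1307/2059) = -1·(2059/1307) since 1307 mod 4 = 3, 2059 mod 4 = 3; sign now -1
(2059/1307) = (752/1307)   [reduce mod 1307]
752 = 2^4·47; (2/1307) = -1 since 1307 mod 8 = 3, so (752/1307) = (-1)^4·(47/1307); sign now -1
reciprocity: (47/1307) = -1·(1307/47) since 47 mod 4 = 3, 1307 mod 4 = 3; sign now +1
(1307/47) = (38/47)   [reduce mod 47]
38 = 2^1·19; (2/47) = +1 since 47 mod 8 = 7, so (38/47) = (+1)^1·(19/47); sign now +1
reciprocity: (19/47) = -1·(47/19) since 19 mod 4 = 3, 47 mod 4 = 3; sign now -1
(47/19) = (9/19)   [reduce mod 19]
reciprocity: (9/19) = +1·(19/9) since 9 mod 4 = 1, 19 mod 4 = 3; sign now -1
(19/9) = (1/9)   [reduce mod 9]
(1/9) = 1; final value = sign = -1

-1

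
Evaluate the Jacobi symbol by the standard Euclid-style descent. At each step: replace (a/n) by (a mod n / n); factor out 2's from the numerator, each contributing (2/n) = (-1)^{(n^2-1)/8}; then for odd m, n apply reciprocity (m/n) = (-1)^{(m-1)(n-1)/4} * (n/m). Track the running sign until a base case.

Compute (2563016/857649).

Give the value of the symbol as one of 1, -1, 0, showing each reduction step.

(2563016/857649) = (847718/857649)   [reduce mod 857649]
847718 = 2^1·423859; (2/857649) = +1 since 857649 mod 8 = 1, so (847718/857649) = (+1)^1·(423859/857649); sign now +1
reciprocity: (423859/857649) = +1·(857649/423859) since 423859 mod 4 = 3, 857649 mod 4 = 1; sign now +1
(857649/423859) = (9931/423859)   [reduce mod 423859]
reciprocity: (9931/423859) = -1·(423859/9931) since 9931 mod 4 = 3, 423859 mod 4 = 3; sign now -1
(423859/9931) = (6757/9931)   [reduce mod 9931]
reciprocity: (6757/9931) = +1·(9931/6757) since 6757 mod 4 = 1, 9931 mod 4 = 3; sign now -1
(9931/6757) = (3174/6757)   [reduce mod 6757]
3174 = 2^1·1587; (2/6757) = -1 since 6757 mod 8 = 5, so (3174/6757) = (-1)^1·(1587/6757); sign now +1
reciprocity: (1587/6757) = +1·(6757/1587) since 1587 mod 4 = 3, 6757 mod 4 = 1; sign now +1
(6757/1587) = (409/1587)   [reduce mod 1587]
reciprocity: (409/1587) = +1·(1587/409) since 409 mod 4 = 1, 1587 mod 4 = 3; sign now +1
(1587/409) = (360/409)   [reduce mod 409]
360 = 2^3·45; (2/409) = +1 since 409 mod 8 = 1, so (360/409) = (+1)^3·(45/409); sign now +1
reciprocity: (45/409) = +1·(409/45) since 45 mod 4 = 1, 409 mod 4 = 1; sign now +1
(409/45) = (4/45)   [reduce mod 45]
4 = 2^2·1; (2/45) = -1 since 45 mod 8 = 5, so (4/45) = (-1)^2·(1/45); sign now +1
(1/45) = 1; final value = sign = +1

1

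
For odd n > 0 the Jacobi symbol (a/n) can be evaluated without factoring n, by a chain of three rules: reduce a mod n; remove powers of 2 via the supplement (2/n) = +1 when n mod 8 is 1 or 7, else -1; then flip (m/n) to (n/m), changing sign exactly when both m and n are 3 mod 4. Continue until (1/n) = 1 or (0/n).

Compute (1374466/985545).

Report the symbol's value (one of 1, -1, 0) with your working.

(1374466/985545) = (388921/985545)   [reduce mod 985545]
reciprocity: (388921/985545) = +1·(985545/388921) since 388921 mod 4 = 1, 985545 mod 4 = 1; sign now +1
(985545/388921) = (207703/388921)   [reduce mod 388921]
reciprocity: (207703/388921) = +1·(388921/207703) since 207703 mod 4 = 3, 388921 mod 4 = 1; sign now +1
(388921/207703) = (181218/207703)   [reduce mod 207703]
181218 = 2^1·90609; (2/207703) = +1 since 207703 mod 8 = 7, so (181218/207703) = (+1)^1·(90609/207703); sign now +1
reciprocity: (90609/207703) = +1·(207703/90609) since 90609 mod 4 = 1, 207703 mod 4 = 3; sign now +1
(207703/90609) = (26485/90609)   [reduce mod 90609]
reciprocity: (26485/90609) = +1·(90609/26485) since 26485 mod 4 = 1, 90609 mod 4 = 1; sign now +1
(90609/26485) = (11154/26485)   [reduce mod 26485]
11154 = 2^1·5577; (2/26485) = -1 since 26485 mod 8 = 5, so (11154/26485) = (-1)^1·(5577/26485); sign now -1
reciprocity: (5577/26485) = +1·(26485/5577) since 5577 mod 4 = 1, 26485 mod 4 = 1; sign now -1
(26485/5577) = (4177/5577)   [reduce mod 5577]
reciprocity: (4177/5577) = +1·(5577/4177) since 4177 mod 4 = 1, 5577 mod 4 = 1; sign now -1
(5577/4177) = (1400/4177)   [reduce mod 4177]
1400 = 2^3·175; (2/4177) = +1 since 4177 mod 8 = 1, so (1400/4177) = (+1)^3·(175/4177); sign now -1
reciprocity: (175/4177) = +1·(4177/175) since 175 mod 4 = 3, 4177 mod 4 = 1; sign now -1
(4177/175) = (152/175)   [reduce mod 175]
152 = 2^3·19; (2/175) = +1 since 175 mod 8 = 7, so (152/175) = (+1)^3·(19/175); sign now -1
reciprocity: (19/175) = -1·(175/19) since 19 mod 4 = 3, 175 mod 4 = 3; sign now +1
(175/19) = (4/19)   [reduce mod 19]
4 = 2^2·1; (2/19) = -1 since 19 mod 8 = 3, so (4/19) = (-1)^2·(1/19); sign now +1
(1/19) = 1; final value = sign = +1

1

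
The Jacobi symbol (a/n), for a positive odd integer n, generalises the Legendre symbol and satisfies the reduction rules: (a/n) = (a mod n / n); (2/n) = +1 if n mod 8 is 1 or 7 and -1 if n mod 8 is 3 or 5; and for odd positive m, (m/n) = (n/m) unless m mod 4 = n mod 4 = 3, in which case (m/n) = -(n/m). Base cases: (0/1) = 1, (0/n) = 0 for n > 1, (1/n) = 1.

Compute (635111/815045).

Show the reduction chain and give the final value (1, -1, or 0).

reciprocity: (635111/815045) = +1·(815045/635111) since 635111 mod 4 = 3, 815045 mod 4 = 1; sign now +1
(815045/635111) = (179934/635111)   [reduce mod 635111]
179934 = 2^1·89967; (2/635111) = +1 since 635111 mod 8 = 7, so (179934/635111) = (+1)^1·(89967/635111); sign now +1
reciprocity: (89967/635111) = -1·(635111/89967) since 89967 mod 4 = 3, 635111 mod 4 = 3; sign now -1
(635111/89967) = (5342/89967)   [reduce mod 89967]
5342 = 2^1·2671; (2/89967) = +1 since 89967 mod 8 = 7, so (5342/89967) = (+1)^1·(2671/89967); sign now -1
reciprocity: (2671/89967) = -1·(89967/2671) since 2671 mod 4 = 3, 89967 mod 4 = 3; sign now +1
(89967/2671) = (1824/2671)   [reduce mod 2671]
1824 = 2^5·57; (2/2671) = +1 since 2671 mod 8 = 7, so (1824/2671) = (+1)^5·(57/2671); sign now +1
reciprocity: (57/2671) = +1·(2671/57) since 57 mod 4 = 1, 2671 mod 4 = 3; sign now +1
(2671/57) = (49/57)   [reduce mod 57]
reciprocity: (49/57) = +1·(57/49) since 49 mod 4 = 1, 57 mod 4 = 1; sign now +1
(57/49) = (8/49)   [reduce mod 49]
8 = 2^3·1; (2/49) = +1 since 49 mod 8 = 1, so (8/49) = (+1)^3·(1/49); sign now +1
(1/49) = 1; final value = sign = +1

1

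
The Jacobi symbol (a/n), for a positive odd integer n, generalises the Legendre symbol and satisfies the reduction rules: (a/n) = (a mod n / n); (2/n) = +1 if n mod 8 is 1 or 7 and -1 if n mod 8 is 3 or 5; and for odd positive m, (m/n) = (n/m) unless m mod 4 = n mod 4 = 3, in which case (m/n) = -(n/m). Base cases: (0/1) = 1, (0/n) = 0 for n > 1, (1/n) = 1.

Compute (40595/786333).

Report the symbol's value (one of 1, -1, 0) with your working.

flip (40595/786333) -> (786333/40595): both odd, 40595 mod 4 = 3, 786333 mod 4 = 1, so the flip contributes +1; sign now +1
(786333/40595): 786333 mod 40595 = 15028, so (786333/40595) = (15028/40595)
factor out 2^2: 15028 = 2^2·3757; with 40595 mod 8 = 3, (2/40595) = -1; sign now +1; continue with (3757/40595)
flip (3757/40595) -> (40595/3757): both odd, 3757 mod 4 = 1, 40595 mod 4 = 3, so the flip contributes +1; sign now +1
(40595/3757): 40595 mod 3757 = 3025, so (40595/3757) = (3025/3757)
flip (3025/3757) -> (3757/3025): both odd, 3025 mod 4 = 1, 3757 mod 4 = 1, so the flip contributes +1; sign now +1
(3757/3025): 3757 mod 3025 = 732, so (3757/3025) = (732/3025)
factor out 2^2: 732 = 2^2·183; with 3025 mod 8 = 1, (2/3025) = +1; sign now +1; continue with (183/3025)
flip (183/3025) -> (3025/183): both odd, 183 mod 4 = 3, 3025 mod 4 = 1, so the flip contributes +1; sign now +1
(3025/183): 3025 mod 183 = 97, so (3025/183) = (97/183)
flip (97/183) -> (183/97): both odd, 97 mod 4 = 1, 183 mod 4 = 3, so the flip contributes +1; sign now +1
(183/97): 183 mod 97 = 86, so (183/97) = (86/97)
factor out 2^1: 86 = 2^1·43; with 97 mod 8 = 1, (2/97) = +1; sign now +1; continue with (43/97)
flip (43/97) -> (97/43): both odd, 43 mod 4 = 3, 97 mod 4 = 1, so the flip contributes +1; sign now +1
(97/43): 97 mod 43 = 11, so (97/43) = (11/43)
flip (11/43) -> (43/11): both odd, 11 mod 4 = 3, 43 mod 4 = 3, so the flip contributes -1; sign now -1
(43/11): 43 mod 11 = 10, so (43/11) = (10/11)
factor out 2^1: 10 = 2^1·5; with 11 mod 8 = 3, (2/11) = -1; sign now +1; continue with (5/11)
flip (5/11) -> (11/5): both odd, 5 mod 4 = 1, 11 mod 4 = 3, so the flip contributes +1; sign now +1
(11/5): 11 mod 5 = 1, so (11/5) = (1/5)
reached (1/5) = 1, so the symbol is +1

1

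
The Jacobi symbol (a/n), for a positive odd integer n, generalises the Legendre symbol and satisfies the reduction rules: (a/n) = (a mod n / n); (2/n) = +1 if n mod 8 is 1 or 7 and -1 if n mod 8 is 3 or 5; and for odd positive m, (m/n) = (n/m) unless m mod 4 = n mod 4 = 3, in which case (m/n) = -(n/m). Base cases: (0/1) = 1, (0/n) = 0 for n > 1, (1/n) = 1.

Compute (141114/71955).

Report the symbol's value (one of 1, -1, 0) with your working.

(141114/71955) = (69159/71955)   [reduce mod 71955]
reciprocity: (69159/71955) = -1·(71955/69159) since 69159 mod 4 = 3, 71955 mod 4 = 3; sign now -1
(71955/69159) = (2796/69159)   [reduce mod 69159]
2796 = 2^2·699; (2/69159) = +1 since 69159 mod 8 = 7, so (2796/69159) = (+1)^2·(699/69159); sign now -1
reciprocity: (699/69159) = -1·(69159/699) since 699 mod 4 = 3, 69159 mod 4 = 3; sign now +1
(69159/699) = (657/699)   [reduce mod 699]
reciprocity: (657/699) = +1·(699/657) since 657 mod 4 = 1, 699 mod 4 = 3; sign now +1
(699/657) = (42/657)   [reduce mod 657]
42 = 2^1·21; (2/657) = +1 since 657 mod 8 = 1, so (42/657) = (+1)^1·(21/657); sign now +1
reciprocity: (21/657) = +1·(657/21) since 21 mod 4 = 1, 657 mod 4 = 1; sign now +1
(657/21) = (6/21)   [reduce mod 21]
6 = 2^1·3; (2/21) = -1 since 21 mod 8 = 5, so (6/21) = (-1)^1·(3/21); sign now -1
reciprocity: (3/21) = +1·(21/3) since 3 mod 4 = 3, 21 mod 4 = 1; sign now -1
(21/3) = (0/3)   [reduce mod 3]
(0/3) = 0   [gcd(a, n) > 1]; final value = 0

0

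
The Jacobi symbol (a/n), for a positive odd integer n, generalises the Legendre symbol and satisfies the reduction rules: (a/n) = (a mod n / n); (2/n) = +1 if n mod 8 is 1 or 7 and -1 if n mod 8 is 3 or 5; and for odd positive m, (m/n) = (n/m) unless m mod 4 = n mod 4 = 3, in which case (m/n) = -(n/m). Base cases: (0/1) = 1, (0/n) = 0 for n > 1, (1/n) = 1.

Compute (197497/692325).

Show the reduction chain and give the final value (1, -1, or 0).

-1

reciprocity: (197497/692325) = +1·(692325/197497) since 197497 mod 4 = 1, 692325 mod 4 = 1; sign now +1
(692325/197497) = (99834/197497)   [reduce mod 197497]
99834 = 2^1·49917; (2/197497) = +1 since 197497 mod 8 = 1, so (99834/197497) = (+1)^1·(49917/197497); sign now +1
reciprocity: (49917/197497) = +1·(197497/49917) since 49917 mod 4 = 1, 197497 mod 4 = 1; sign now +1
(197497/49917) = (47746/49917)   [reduce mod 49917]
47746 = 2^1·23873; (2/49917) = -1 since 49917 mod 8 = 5, so (47746/49917) = (-1)^1·(23873/49917); sign now -1
reciprocity: (23873/49917) = +1·(49917/23873) since 23873 mod 4 = 1, 49917 mod 4 = 1; sign now -1
(49917/23873) = (2171/23873)   [reduce mod 23873]
reciprocity: (2171/23873) = +1·(23873/2171) since 2171 mod 4 = 3, 23873 mod 4 = 1; sign now -1
(23873/2171) = (2163/2171)   [reduce mod 2171]
reciprocity: (2163/2171) = -1·(2171/2163) since 2163 mod 4 = 3, 2171 mod 4 = 3; sign now +1
(2171/2163) = (8/2163)   [reduce mod 2163]
8 = 2^3·1; (2/2163) = -1 since 2163 mod 8 = 3, so (8/2163) = (-1)^3·(1/2163); sign now -1
(1/2163) = 1; final value = sign = -1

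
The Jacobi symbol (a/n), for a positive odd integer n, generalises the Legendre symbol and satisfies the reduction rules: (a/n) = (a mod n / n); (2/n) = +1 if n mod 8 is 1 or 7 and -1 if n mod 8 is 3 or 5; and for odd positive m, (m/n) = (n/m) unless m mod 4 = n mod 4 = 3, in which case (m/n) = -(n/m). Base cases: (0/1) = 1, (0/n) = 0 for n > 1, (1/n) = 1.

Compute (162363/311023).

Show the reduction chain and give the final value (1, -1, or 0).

-1

reciprocity: (162363/311023) = -1·(311023/162363) since 162363 mod 4 = 3, 311023 mod 4 = 3; sign now -1
(311023/162363) = (148660/162363)   [reduce mod 162363]
148660 = 2^2·37165; (2/162363) = -1 since 162363 mod 8 = 3, so (148660/162363) = (-1)^2·(37165/162363); sign now -1
reciprocity: (37165/162363) = +1·(162363/37165) since 37165 mod 4 = 1, 162363 mod 4 = 3; sign now -1
(162363/37165) = (13703/37165)   [reduce mod 37165]
reciprocity: (13703/37165) = +1·(37165/13703) since 13703 mod 4 = 3, 37165 mod 4 = 1; sign now -1
(37165/13703) = (9759/13703)   [reduce mod 13703]
reciprocity: (9759/13703) = -1·(13703/9759) since 9759 mod 4 = 3, 13703 mod 4 = 3; sign now +1
(13703/9759) = (3944/9759)   [reduce mod 9759]
3944 = 2^3·493; (2/9759) = +1 since 9759 mod 8 = 7, so (3944/9759) = (+1)^3·(493/9759); sign now +1
reciprocity: (493/9759) = +1·(9759/493) since 493 mod 4 = 1, 9759 mod 4 = 3; sign now +1
(9759/493) = (392/493)   [reduce mod 493]
392 = 2^3·49; (2/493) = -1 since 493 mod 8 = 5, so (392/493) = (-1)^3·(49/493); sign now -1
reciprocity: (49/493) = +1·(493/49) since 49 mod 4 = 1, 493 mod 4 = 1; sign now -1
(493/49) = (3/49)   [reduce mod 49]
reciprocity: (3/49) = +1·(49/3) since 3 mod 4 = 3, 49 mod 4 = 1; sign now -1
(49/3) = (1/3)   [reduce mod 3]
(1/3) = 1; final value = sign = -1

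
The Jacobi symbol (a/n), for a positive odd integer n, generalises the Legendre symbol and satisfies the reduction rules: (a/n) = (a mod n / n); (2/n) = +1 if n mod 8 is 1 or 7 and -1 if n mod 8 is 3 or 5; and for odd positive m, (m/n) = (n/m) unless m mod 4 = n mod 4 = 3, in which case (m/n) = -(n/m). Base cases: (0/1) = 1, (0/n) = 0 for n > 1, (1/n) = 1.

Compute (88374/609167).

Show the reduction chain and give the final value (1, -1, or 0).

0

factor out 2^1: 88374 = 2^1·44187; with 609167 mod 8 = 7, (2/609167) = +1; sign now +1; continue with (44187/609167)
flip (44187/609167) -> (609167/44187): both odd, 44187 mod 4 = 3, 609167 mod 4 = 3, so the flip contributes -1; sign now -1
(609167/44187): 609167 mod 44187 = 34736, so (609167/44187) = (34736/44187)
factor out 2^4: 34736 = 2^4·2171; with 44187 mod 8 = 3, (2/44187) = -1; sign now -1; continue with (2171/44187)
flip (2171/44187) -> (44187/2171): both odd, 2171 mod 4 = 3, 44187 mod 4 = 3, so the flip contributes -1; sign now +1
(44187/2171): 44187 mod 2171 = 767, so (44187/2171) = (767/2171)
flip (767/2171) -> (2171/767): both odd, 767 mod 4 = 3, 2171 mod 4 = 3, so the flip contributes -1; sign now -1
(2171/767): 2171 mod 767 = 637, so (2171/767) = (637/767)
flip (637/767) -> (767/637): both odd, 637 mod 4 = 1, 767 mod 4 = 3, so the flip contributes +1; sign now -1
(767/637): 767 mod 637 = 130, so (767/637) = (130/637)
factor out 2^1: 130 = 2^1·65; with 637 mod 8 = 5, (2/637) = -1; sign now +1; continue with (65/637)
flip (65/637) -> (637/65): both odd, 65 mod 4 = 1, 637 mod 4 = 1, so the flip contributes +1; sign now +1
(637/65): 637 mod 65 = 52, so (637/65) = (52/65)
factor out 2^2: 52 = 2^2·13; with 65 mod 8 = 1, (2/65) = +1; sign now +1; continue with (13/65)
flip (13/65) -> (65/13): both odd, 13 mod 4 = 1, 65 mod 4 = 1, so the flip contributes +1; sign now +1
(65/13): 65 mod 13 = 0, so (65/13) = (0/13)
reached (0/13); gcd(a, n) > 1, so (0/13) = 0 and the symbol is 0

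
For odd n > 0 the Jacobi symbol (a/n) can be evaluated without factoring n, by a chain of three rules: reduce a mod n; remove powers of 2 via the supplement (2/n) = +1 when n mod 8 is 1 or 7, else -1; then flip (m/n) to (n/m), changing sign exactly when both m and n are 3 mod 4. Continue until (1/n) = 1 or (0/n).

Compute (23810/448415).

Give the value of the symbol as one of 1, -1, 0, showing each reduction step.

factor out 2^1: 23810 = 2^1·11905; with 448415 mod 8 = 7, (2/448415) = +1; sign now +1; continue with (11905/448415)
flip (11905/448415) -> (448415/11905): both odd, 11905 mod 4 = 1, 448415 mod 4 = 3, so the flip contributes +1; sign now +1
(448415/11905): 448415 mod 11905 = 7930, so (448415/11905) = (7930/11905)
factor out 2^1: 7930 = 2^1·3965; with 11905 mod 8 = 1, (2/11905) = +1; sign now +1; continue with (3965/11905)
flip (3965/11905) -> (11905/3965): both odd, 3965 mod 4 = 1, 11905 mod 4 = 1, so the flip contributes +1; sign now +1
(11905/3965): 11905 mod 3965 = 10, so (11905/3965) = (10/3965)
factor out 2^1: 10 = 2^1·5; with 3965 mod 8 = 5, (2/3965) = -1; sign now -1; continue with (5/3965)
flip (5/3965) -> (3965/5): both odd, 5 mod 4 = 1, 3965 mod 4 = 1, so the flip contributes +1; sign now -1
(3965/5): 3965 mod 5 = 0, so (3965/5) = (0/5)
reached (0/5); gcd(a, n) > 1, so (0/5) = 0 and the symbol is 0

0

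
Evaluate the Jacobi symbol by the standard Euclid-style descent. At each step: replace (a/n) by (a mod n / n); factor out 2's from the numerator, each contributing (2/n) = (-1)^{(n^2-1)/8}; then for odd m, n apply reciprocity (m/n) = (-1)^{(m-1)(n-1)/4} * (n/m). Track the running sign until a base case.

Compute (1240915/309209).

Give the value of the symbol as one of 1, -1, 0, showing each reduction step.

1

(1240915/309209) = (4079/309209)   [reduce mod 309209]
reciprocity: (4079/309209) = +1·(309209/4079) since 4079 mod 4 = 3, 309209 mod 4 = 1; sign now +1
(309209/4079) = (3284/4079)   [reduce mod 4079]
3284 = 2^2·821; (2/4079) = +1 since 4079 mod 8 = 7, so (3284/4079) = (+1)^2·(821/4079); sign now +1
reciprocity: (821/4079) = +1·(4079/821) since 821 mod 4 = 1, 4079 mod 4 = 3; sign now +1
(4079/821) = (795/821)   [reduce mod 821]
reciprocity: (795/821) = +1·(821/795) since 795 mod 4 = 3, 821 mod 4 = 1; sign now +1
(821/795) = (26/795)   [reduce mod 795]
26 = 2^1·13; (2/795) = -1 since 795 mod 8 = 3, so (26/795) = (-1)^1·(13/795); sign now -1
reciprocity: (13/795) = +1·(795/13) since 13 mod 4 = 1, 795 mod 4 = 3; sign now -1
(795/13) = (2/13)   [reduce mod 13]
2 = 2^1·1; (2/13) = -1 since 13 mod 8 = 5, so (2/13) = (-1)^1·(1/13); sign now +1
(1/13) = 1; final value = sign = +1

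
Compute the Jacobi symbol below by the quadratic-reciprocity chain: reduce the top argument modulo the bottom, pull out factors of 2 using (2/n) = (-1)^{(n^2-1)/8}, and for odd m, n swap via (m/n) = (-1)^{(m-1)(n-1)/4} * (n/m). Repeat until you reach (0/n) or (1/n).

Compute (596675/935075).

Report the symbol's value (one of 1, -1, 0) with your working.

flip (596675/935075) -> (935075/596675): both odd, 596675 mod 4 = 3, 935075 mod 4 = 3, so the flip contributes -1; sign now -1
(935075/596675): 935075 mod 596675 = 338400, so (935075/596675) = (338400/596675)
factor out 2^5: 338400 = 2^5·10575; with 596675 mod 8 = 3, (2/596675) = -1; sign now +1; continue with (10575/596675)
flip (10575/596675) -> (596675/10575): both odd, 10575 mod 4 = 3, 596675 mod 4 = 3, so the flip contributes -1; sign now -1
(596675/10575): 596675 mod 10575 = 4475, so (596675/10575) = (4475/10575)
flip (4475/10575) -> (10575/4475): both odd, 4475 mod 4 = 3, 10575 mod 4 = 3, so the flip contributes -1; sign now +1
(10575/4475): 10575 mod 4475 = 1625, so (10575/4475) = (1625/4475)
flip (1625/4475) -> (4475/1625): both odd, 1625 mod 4 = 1, 4475 mod 4 = 3, so the flip contributes +1; sign now +1
(4475/1625): 4475 mod 1625 = 1225, so (4475/1625) = (1225/1625)
flip (1225/1625) -> (1625/1225): both odd, 1225 mod 4 = 1, 1625 mod 4 = 1, so the flip contributes +1; sign now +1
(1625/1225): 1625 mod 1225 = 400, so (1625/1225) = (400/1225)
factor out 2^4: 400 = 2^4·25; with 1225 mod 8 = 1, (2/1225) = +1; sign now +1; continue with (25/1225)
flip (25/1225) -> (1225/25): both odd, 25 mod 4 = 1, 1225 mod 4 = 1, so the flip contributes +1; sign now +1
(1225/25): 1225 mod 25 = 0, so (1225/25) = (0/25)
reached (0/25); gcd(a, n) > 1, so (0/25) = 0 and the symbol is 0

0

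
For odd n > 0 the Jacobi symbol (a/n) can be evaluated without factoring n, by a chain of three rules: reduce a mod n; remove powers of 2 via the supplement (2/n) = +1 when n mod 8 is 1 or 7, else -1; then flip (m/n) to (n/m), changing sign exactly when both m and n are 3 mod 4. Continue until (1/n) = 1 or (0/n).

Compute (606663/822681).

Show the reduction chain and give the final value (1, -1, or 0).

0

flip (606663/822681) -> (822681/606663): both odd, 606663 mod 4 = 3, 822681 mod 4 = 1, so the flip contributes +1; sign now +1
(822681/606663): 822681 mod 606663 = 216018, so (822681/606663) = (216018/606663)
factor out 2^1: 216018 = 2^1·108009; with 606663 mod 8 = 7, (2/606663) = +1; sign now +1; continue with (108009/606663)
flip (108009/606663) -> (606663/108009): both odd, 108009 mod 4 = 1, 606663 mod 4 = 3, so the flip contributes +1; sign now +1
(606663/108009): 606663 mod 108009 = 66618, so (606663/108009) = (66618/108009)
factor out 2^1: 66618 = 2^1·33309; with 108009 mod 8 = 1, (2/108009) = +1; sign now +1; continue with (33309/108009)
flip (33309/108009) -> (108009/33309): both odd, 33309 mod 4 = 1, 108009 mod 4 = 1, so the flip contributes +1; sign now +1
(108009/33309): 108009 mod 33309 = 8082, so (108009/33309) = (8082/33309)
factor out 2^1: 8082 = 2^1·4041; with 33309 mod 8 = 5, (2/33309) = -1; sign now -1; continue with (4041/33309)
flip (4041/33309) -> (33309/4041): both odd, 4041 mod 4 = 1, 33309 mod 4 = 1, so the flip contributes +1; sign now -1
(33309/4041): 33309 mod 4041 = 981, so (33309/4041) = (981/4041)
flip (981/4041) -> (4041/981): both odd, 981 mod 4 = 1, 4041 mod 4 = 1, so the flip contributes +1; sign now -1
(4041/981): 4041 mod 981 = 117, so (4041/981) = (117/981)
flip (117/981) -> (981/117): both odd, 117 mod 4 = 1, 981 mod 4 = 1, so the flip contributes +1; sign now -1
(981/117): 981 mod 117 = 45, so (981/117) = (45/117)
flip (45/117) -> (117/45): both odd, 45 mod 4 = 1, 117 mod 4 = 1, so the flip contributes +1; sign now -1
(117/45): 117 mod 45 = 27, so (117/45) = (27/45)
flip (27/45) -> (45/27): both odd, 27 mod 4 = 3, 45 mod 4 = 1, so the flip contributes +1; sign now -1
(45/27): 45 mod 27 = 18, so (45/27) = (18/27)
factor out 2^1: 18 = 2^1·9; with 27 mod 8 = 3, (2/27) = -1; sign now +1; continue with (9/27)
flip (9/27) -> (27/9): both odd, 9 mod 4 = 1, 27 mod 4 = 3, so the flip contributes +1; sign now +1
(27/9): 27 mod 9 = 0, so (27/9) = (0/9)
reached (0/9); gcd(a, n) > 1, so (0/9) = 0 and the symbol is 0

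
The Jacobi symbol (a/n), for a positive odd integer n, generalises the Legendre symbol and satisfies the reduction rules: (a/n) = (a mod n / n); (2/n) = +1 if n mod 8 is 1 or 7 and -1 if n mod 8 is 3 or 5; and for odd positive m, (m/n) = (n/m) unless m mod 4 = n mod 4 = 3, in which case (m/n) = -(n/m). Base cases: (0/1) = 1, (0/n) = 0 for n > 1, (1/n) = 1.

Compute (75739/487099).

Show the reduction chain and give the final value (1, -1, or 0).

-1

reciprocity: (75739/487099) = -1·(487099/75739) since 75739 mod 4 = 3, 487099 mod 4 = 3; sign now -1
(487099/75739) = (32665/75739)   [reduce mod 75739]
reciprocity: (32665/75739) = +1·(75739/32665) since 32665 mod 4 = 1, 75739 mod 4 = 3; sign now -1
(75739/32665) = (10409/32665)   [reduce mod 32665]
reciprocity: (10409/32665) = +1·(32665/10409) since 10409 mod 4 = 1, 32665 mod 4 = 1; sign now -1
(32665/10409) = (1438/10409)   [reduce mod 10409]
1438 = 2^1·719; (2/10409) = +1 since 10409 mod 8 = 1, so (1438/10409) = (+1)^1·(719/10409); sign now -1
reciprocity: (719/10409) = +1·(10409/719) since 719 mod 4 = 3, 10409 mod 4 = 1; sign now -1
(10409/719) = (343/719)   [reduce mod 719]
reciprocity: (343/719) = -1·(719/343) since 343 mod 4 = 3, 719 mod 4 = 3; sign now +1
(719/343) = (33/343)   [reduce mod 343]
reciprocity: (33/343) = +1·(343/33) since 33 mod 4 = 1, 343 mod 4 = 3; sign now +1
(343/33) = (13/33)   [reduce mod 33]
reciprocity: (13/33) = +1·(33/13) since 13 mod 4 = 1, 33 mod 4 = 1; sign now +1
(33/13) = (7/13)   [reduce mod 13]
reciprocity: (7/13) = +1·(13/7) since 7 mod 4 = 3, 13 mod 4 = 1; sign now +1
(13/7) = (6/7)   [reduce mod 7]
6 = 2^1·3; (2/7) = +1 since 7 mod 8 = 7, so (6/7) = (+1)^1·(3/7); sign now +1
reciprocity: (3/7) = -1·(7/3) since 3 mod 4 = 3, 7 mod 4 = 3; sign now -1
(7/3) = (1/3)   [reduce mod 3]
(1/3) = 1; final value = sign = -1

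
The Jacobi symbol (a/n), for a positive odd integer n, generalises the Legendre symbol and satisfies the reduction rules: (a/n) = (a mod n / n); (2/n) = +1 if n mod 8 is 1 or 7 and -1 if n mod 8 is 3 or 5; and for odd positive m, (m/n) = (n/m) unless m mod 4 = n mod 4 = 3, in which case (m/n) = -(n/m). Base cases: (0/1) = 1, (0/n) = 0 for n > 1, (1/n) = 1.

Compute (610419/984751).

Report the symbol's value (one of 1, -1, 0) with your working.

flip (610419/984751) -> (984751/610419): both odd, 610419 mod 4 = 3, 984751 mod 4 = 3, so the flip contributes -1; sign now -1
(984751/610419): 984751 mod 610419 = 374332, so (984751/610419) = (374332/610419)
factor out 2^2: 374332 = 2^2·93583; with 610419 mod 8 = 3, (2/610419) = -1; sign now -1; continue with (93583/610419)
flip (93583/610419) -> (610419/93583): both odd, 93583 mod 4 = 3, 610419 mod 4 = 3, so the flip contributes -1; sign now +1
(610419/93583): 610419 mod 93583 = 48921, so (610419/93583) = (48921/93583)
flip (48921/93583) -> (93583/48921): both odd, 48921 mod 4 = 1, 93583 mod 4 = 3, so the flip contributes +1; sign now +1
(93583/48921): 93583 mod 48921 = 44662, so (93583/48921) = (44662/48921)
factor out 2^1: 44662 = 2^1·22331; with 48921 mod 8 = 1, (2/48921) = +1; sign now +1; continue with (22331/48921)
flip (22331/48921) -> (48921/22331): both odd, 22331 mod 4 = 3, 48921 mod 4 = 1, so the flip contributes +1; sign now +1
(48921/22331): 48921 mod 22331 = 4259, so (48921/22331) = (4259/22331)
flip (4259/22331) -> (22331/4259): both odd, 4259 mod 4 = 3, 22331 mod 4 = 3, so the flip contributes -1; sign now -1
(22331/4259): 22331 mod 4259 = 1036, so (22331/4259) = (1036/4259)
factor out 2^2: 1036 = 2^2·259; with 4259 mod 8 = 3, (2/4259) = -1; sign now -1; continue with (259/4259)
flip (259/4259) -> (4259/259): both odd, 259 mod 4 = 3, 4259 mod 4 = 3, so the flip contributes -1; sign now +1
(4259/259): 4259 mod 259 = 115, so (4259/259) = (115/259)
flip (115/259) -> (259/115): both odd, 115 mod 4 = 3, 259 mod 4 = 3, so the flip contributes -1; sign now -1
(259/115): 259 mod 115 = 29, so (259/115) = (29/115)
flip (29/115) -> (115/29): both odd, 29 mod 4 = 1, 115 mod 4 = 3, so the flip contributes +1; sign now -1
(115/29): 115 mod 29 = 28, so (115/29) = (28/29)
factor out 2^2: 28 = 2^2·7; with 29 mod 8 = 5, (2/29) = -1; sign now -1; continue with (7/29)
flip (7/29) -> (29/7): both odd, 7 mod 4 = 3, 29 mod 4 = 1, so the flip contributes +1; sign now -1
(29/7): 29 mod 7 = 1, so (29/7) = (1/7)
reached (1/7) = 1, so the symbol is -1

-1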